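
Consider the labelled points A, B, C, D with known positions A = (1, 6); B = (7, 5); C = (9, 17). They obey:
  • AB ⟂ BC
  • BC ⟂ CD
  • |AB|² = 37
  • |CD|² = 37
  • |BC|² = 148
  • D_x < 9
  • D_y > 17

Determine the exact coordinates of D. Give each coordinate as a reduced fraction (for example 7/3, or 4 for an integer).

1. D_x = 3  [[BC ⟂ CD ⇒ 2x+12y-222=0] ∩ [|D−(9, 17)|²=37]]
2. D_y = 18  [[BC ⟂ CD ⇒ 2x+12y-222=0] ∩ [|D−(9, 17)|²=37]]
   so D = (3, 18)

D = (3, 18)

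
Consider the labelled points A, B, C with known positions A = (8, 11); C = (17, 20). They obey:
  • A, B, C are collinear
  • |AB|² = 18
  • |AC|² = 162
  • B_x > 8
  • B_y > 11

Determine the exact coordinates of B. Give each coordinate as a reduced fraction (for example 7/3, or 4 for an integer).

B = (11, 14)

1. B_x = 11  [[A, B, C are collinear ⇒ 9x-9y+27=0] ∩ [|B−(8, 11)|²=18]]
2. B_y = 14  [[A, B, C are collinear ⇒ 9x-9y+27=0] ∩ [|B−(8, 11)|²=18]]
   so B = (11, 14)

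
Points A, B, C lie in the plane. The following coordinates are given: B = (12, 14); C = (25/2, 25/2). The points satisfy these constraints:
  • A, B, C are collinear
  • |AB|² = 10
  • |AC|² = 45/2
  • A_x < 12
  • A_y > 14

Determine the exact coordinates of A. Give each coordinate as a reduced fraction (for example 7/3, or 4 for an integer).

A = (11, 17)

1. A_x = 11  [[A, B, C are collinear ⇒ 3/2x+1/2y-25=0] ∩ [|A−(12, 14)|²=10]]
2. A_y = 17  [[A, B, C are collinear ⇒ 3/2x+1/2y-25=0] ∩ [|A−(12, 14)|²=10]]
   so A = (11, 17)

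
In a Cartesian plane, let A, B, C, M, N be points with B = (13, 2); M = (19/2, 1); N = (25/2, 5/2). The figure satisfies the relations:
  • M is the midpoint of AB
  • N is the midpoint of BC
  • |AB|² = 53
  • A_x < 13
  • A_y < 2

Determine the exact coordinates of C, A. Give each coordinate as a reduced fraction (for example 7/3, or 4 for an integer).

1. A_x = 6  [A = 2·M−B = 2·(19/2, 1)−(13, 2)]
2. A_y = 0  [A = 2·M−B = 2·(19/2, 1)−(13, 2)]
   so A = (6, 0)
3. C_x = 12  [C = 2·N−B = 2·(25/2, 5/2)−(13, 2)]
4. C_y = 3  [C = 2·N−B = 2·(25/2, 5/2)−(13, 2)]
   so C = (12, 3)

C = (12, 3)
A = (6, 0)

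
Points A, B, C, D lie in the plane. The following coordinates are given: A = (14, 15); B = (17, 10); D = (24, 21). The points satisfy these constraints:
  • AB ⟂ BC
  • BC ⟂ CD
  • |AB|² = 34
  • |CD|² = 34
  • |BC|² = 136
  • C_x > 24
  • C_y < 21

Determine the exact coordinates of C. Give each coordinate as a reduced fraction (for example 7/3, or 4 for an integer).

C = (27, 16)

1. C_x = 27  [[AB ⟂ BC ⇒ 3x-5y-1=0] ∩ [|C−(24, 21)|²=34]]
2. C_y = 16  [[AB ⟂ BC ⇒ 3x-5y-1=0] ∩ [|C−(24, 21)|²=34]]
   so C = (27, 16)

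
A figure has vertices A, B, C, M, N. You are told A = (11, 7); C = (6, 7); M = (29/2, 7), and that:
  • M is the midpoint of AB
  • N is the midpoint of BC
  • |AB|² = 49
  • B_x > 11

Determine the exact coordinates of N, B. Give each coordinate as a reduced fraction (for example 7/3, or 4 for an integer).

N = (12, 7)
B = (18, 7)

1. B_x = 18  [B = 2·M−A = 2·(29/2, 7)−(11, 7)]
2. B_y = 7  [B = 2·M−A = 2·(29/2, 7)−(11, 7)]
   so B = (18, 7)
3. N_x = 12  [2·N = B+C = (18, 7)+(6, 7)]
4. N_y = 7  [2·N = B+C = (18, 7)+(6, 7)]
   so N = (12, 7)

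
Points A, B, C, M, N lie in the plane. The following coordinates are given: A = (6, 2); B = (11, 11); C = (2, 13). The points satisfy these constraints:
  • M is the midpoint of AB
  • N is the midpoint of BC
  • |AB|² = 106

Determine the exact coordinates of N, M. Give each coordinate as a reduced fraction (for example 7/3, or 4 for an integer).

N = (13/2, 12)
M = (17/2, 13/2)

1. M_x = 17/2  [2·M = A+B = (6, 2)+(11, 11)]
2. M_y = 13/2  [2·M = A+B = (6, 2)+(11, 11)]
   so M = (17/2, 13/2)
3. N_x = 13/2  [2·N = B+C = (11, 11)+(2, 13)]
4. N_y = 12  [2·N = B+C = (11, 11)+(2, 13)]
   so N = (13/2, 12)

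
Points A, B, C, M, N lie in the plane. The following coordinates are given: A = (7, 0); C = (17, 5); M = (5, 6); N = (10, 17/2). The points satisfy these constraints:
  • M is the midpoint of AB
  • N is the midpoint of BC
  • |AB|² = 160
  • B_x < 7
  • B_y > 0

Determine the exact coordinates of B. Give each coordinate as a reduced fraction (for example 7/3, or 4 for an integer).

1. B_x = 3  [B = 2·M−A = 2·(5, 6)−(7, 0)]
2. B_y = 12  [B = 2·M−A = 2·(5, 6)−(7, 0)]
   so B = (3, 12)

B = (3, 12)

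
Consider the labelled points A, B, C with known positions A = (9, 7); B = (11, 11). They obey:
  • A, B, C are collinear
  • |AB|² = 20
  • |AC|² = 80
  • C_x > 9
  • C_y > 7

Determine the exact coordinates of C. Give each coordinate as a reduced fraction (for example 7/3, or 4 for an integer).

C = (13, 15)

1. C_x = 13  [[A, B, C are collinear ⇒ -4x+2y+22=0] ∩ [|C−(9, 7)|²=80]]
2. C_y = 15  [[A, B, C are collinear ⇒ -4x+2y+22=0] ∩ [|C−(9, 7)|²=80]]
   so C = (13, 15)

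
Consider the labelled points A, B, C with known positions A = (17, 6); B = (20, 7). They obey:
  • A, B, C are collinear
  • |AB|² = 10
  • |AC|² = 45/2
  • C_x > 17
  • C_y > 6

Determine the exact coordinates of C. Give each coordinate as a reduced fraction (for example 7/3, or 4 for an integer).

1. C_x = 43/2  [[A, B, C are collinear ⇒ -1x+3y-1=0] ∩ [|C−(17, 6)|²=45/2]]
2. C_y = 15/2  [[A, B, C are collinear ⇒ -1x+3y-1=0] ∩ [|C−(17, 6)|²=45/2]]
   so C = (43/2, 15/2)

C = (43/2, 15/2)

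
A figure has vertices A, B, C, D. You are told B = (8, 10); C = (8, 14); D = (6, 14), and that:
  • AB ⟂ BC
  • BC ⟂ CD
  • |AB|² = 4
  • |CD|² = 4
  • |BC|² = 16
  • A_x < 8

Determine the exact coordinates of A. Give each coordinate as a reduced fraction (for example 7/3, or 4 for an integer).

A = (6, 10)

1. A_x = 6  [[AB ⟂ BC ⇒ -4y+40=0] ∩ [|A−(8, 10)|²=4]]
2. A_y = 10  [[AB ⟂ BC ⇒ -4y+40=0] ∩ [|A−(8, 10)|²=4]]
   so A = (6, 10)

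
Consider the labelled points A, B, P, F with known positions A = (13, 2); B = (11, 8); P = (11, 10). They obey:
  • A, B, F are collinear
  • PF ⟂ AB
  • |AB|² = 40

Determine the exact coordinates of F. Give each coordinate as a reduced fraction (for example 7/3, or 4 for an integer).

F = (52/5, 49/5)

1. F_x = 52/5  [[A, B, F are collinear ⇒ -6x-2y+82=0] ∩ [PF ⟂ AB ⇒ -2x+6y-38=0]]
2. F_y = 49/5  [[A, B, F are collinear ⇒ -6x-2y+82=0] ∩ [PF ⟂ AB ⇒ -2x+6y-38=0]]
   so F = (52/5, 49/5)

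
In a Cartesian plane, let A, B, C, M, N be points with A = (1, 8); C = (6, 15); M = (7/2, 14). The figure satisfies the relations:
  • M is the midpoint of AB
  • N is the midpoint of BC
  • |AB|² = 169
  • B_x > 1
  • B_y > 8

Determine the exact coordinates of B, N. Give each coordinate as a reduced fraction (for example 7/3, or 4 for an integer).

B = (6, 20)
N = (6, 35/2)

1. B_x = 6  [B = 2·M−A = 2·(7/2, 14)−(1, 8)]
2. B_y = 20  [B = 2·M−A = 2·(7/2, 14)−(1, 8)]
   so B = (6, 20)
3. N_x = 6  [2·N = B+C = (6, 20)+(6, 15)]
4. N_y = 35/2  [2·N = B+C = (6, 20)+(6, 15)]
   so N = (6, 35/2)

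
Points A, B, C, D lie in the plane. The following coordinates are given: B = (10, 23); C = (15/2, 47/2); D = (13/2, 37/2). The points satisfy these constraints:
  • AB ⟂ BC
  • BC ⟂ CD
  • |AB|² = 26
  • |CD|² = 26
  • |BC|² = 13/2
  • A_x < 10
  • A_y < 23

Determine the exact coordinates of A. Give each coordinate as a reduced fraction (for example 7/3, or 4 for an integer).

1. A_x = 9  [[AB ⟂ BC ⇒ 5/2x-1/2y-27/2=0] ∩ [|A−(10, 23)|²=26]]
2. A_y = 18  [[AB ⟂ BC ⇒ 5/2x-1/2y-27/2=0] ∩ [|A−(10, 23)|²=26]]
   so A = (9, 18)

A = (9, 18)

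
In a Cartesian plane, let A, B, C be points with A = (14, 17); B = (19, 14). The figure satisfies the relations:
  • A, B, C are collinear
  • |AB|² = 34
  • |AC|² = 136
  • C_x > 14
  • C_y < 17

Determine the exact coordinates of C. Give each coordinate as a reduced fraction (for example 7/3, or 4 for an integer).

C = (24, 11)

1. C_x = 24  [[A, B, C are collinear ⇒ 3x+5y-127=0] ∩ [|C−(14, 17)|²=136]]
2. C_y = 11  [[A, B, C are collinear ⇒ 3x+5y-127=0] ∩ [|C−(14, 17)|²=136]]
   so C = (24, 11)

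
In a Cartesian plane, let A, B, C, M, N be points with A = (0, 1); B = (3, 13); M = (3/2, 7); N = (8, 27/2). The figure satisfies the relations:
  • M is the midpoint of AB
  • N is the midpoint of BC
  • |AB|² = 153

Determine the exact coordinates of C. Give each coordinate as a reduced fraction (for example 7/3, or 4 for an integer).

C = (13, 14)

1. C_x = 13  [C = 2·N−B = 2·(8, 27/2)−(3, 13)]
2. C_y = 14  [C = 2·N−B = 2·(8, 27/2)−(3, 13)]
   so C = (13, 14)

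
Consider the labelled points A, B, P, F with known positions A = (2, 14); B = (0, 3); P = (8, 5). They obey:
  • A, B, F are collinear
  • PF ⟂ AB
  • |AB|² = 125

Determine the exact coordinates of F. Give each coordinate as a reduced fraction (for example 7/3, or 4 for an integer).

F = (76/125, 793/125)

1. F_x = 76/125  [[A, B, F are collinear ⇒ 11x-2y+6=0] ∩ [PF ⟂ AB ⇒ -2x-11y+71=0]]
2. F_y = 793/125  [[A, B, F are collinear ⇒ 11x-2y+6=0] ∩ [PF ⟂ AB ⇒ -2x-11y+71=0]]
   so F = (76/125, 793/125)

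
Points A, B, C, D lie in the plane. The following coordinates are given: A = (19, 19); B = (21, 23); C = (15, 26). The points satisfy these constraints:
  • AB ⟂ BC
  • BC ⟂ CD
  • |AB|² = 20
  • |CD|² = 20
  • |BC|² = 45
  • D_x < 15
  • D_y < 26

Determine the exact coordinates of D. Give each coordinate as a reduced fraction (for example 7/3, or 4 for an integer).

1. D_x = 13  [[BC ⟂ CD ⇒ -6x+3y+12=0] ∩ [|D−(15, 26)|²=20]]
2. D_y = 22  [[BC ⟂ CD ⇒ -6x+3y+12=0] ∩ [|D−(15, 26)|²=20]]
   so D = (13, 22)

D = (13, 22)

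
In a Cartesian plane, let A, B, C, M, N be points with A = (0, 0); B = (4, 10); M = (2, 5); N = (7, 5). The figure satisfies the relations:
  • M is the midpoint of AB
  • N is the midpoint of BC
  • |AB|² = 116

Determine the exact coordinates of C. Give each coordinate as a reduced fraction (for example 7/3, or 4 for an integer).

1. C_x = 10  [C = 2·N−B = 2·(7, 5)−(4, 10)]
2. C_y = 0  [C = 2·N−B = 2·(7, 5)−(4, 10)]
   so C = (10, 0)

C = (10, 0)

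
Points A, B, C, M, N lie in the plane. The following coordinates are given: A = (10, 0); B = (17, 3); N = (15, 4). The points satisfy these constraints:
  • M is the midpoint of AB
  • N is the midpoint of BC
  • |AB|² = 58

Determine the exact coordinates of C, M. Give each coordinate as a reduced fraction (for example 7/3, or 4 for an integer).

C = (13, 5)
M = (27/2, 3/2)

1. M_x = 27/2  [2·M = A+B = (10, 0)+(17, 3)]
2. M_y = 3/2  [2·M = A+B = (10, 0)+(17, 3)]
   so M = (27/2, 3/2)
3. C_x = 13  [C = 2·N−B = 2·(15, 4)−(17, 3)]
4. C_y = 5  [C = 2·N−B = 2·(15, 4)−(17, 3)]
   so C = (13, 5)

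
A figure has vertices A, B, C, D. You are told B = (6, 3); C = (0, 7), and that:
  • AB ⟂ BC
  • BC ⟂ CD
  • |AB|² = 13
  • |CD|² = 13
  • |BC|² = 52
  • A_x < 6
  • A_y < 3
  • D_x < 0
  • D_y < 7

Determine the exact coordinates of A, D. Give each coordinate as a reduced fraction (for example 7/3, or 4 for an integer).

A = (4, 0)
D = (-2, 4)

1. A_x = 4  [[AB ⟂ BC ⇒ 6x-4y-24=0] ∩ [|A−(6, 3)|²=13]]
2. A_y = 0  [[AB ⟂ BC ⇒ 6x-4y-24=0] ∩ [|A−(6, 3)|²=13]]
   so A = (4, 0)
3. D_x = -2  [[BC ⟂ CD ⇒ -6x+4y-28=0] ∩ [|D−(0, 7)|²=13]]
4. D_y = 4  [[BC ⟂ CD ⇒ -6x+4y-28=0] ∩ [|D−(0, 7)|²=13]]
   so D = (-2, 4)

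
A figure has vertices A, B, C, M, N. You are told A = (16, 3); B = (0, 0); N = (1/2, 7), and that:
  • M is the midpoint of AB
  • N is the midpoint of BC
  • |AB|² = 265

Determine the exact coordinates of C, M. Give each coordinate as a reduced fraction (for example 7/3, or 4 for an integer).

1. M_x = 8  [2·M = A+B = (16, 3)+(0, 0)]
2. M_y = 3/2  [2·M = A+B = (16, 3)+(0, 0)]
   so M = (8, 3/2)
3. C_x = 1  [C = 2·N−B = 2·(1/2, 7)−(0, 0)]
4. C_y = 14  [C = 2·N−B = 2·(1/2, 7)−(0, 0)]
   so C = (1, 14)

C = (1, 14)
M = (8, 3/2)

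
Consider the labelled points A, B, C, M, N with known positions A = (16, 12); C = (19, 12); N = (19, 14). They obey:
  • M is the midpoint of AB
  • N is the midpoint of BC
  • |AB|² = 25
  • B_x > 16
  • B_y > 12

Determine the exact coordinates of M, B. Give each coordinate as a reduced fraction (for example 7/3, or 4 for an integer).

1. B_x = 19  [B = 2·N−C = 2·(19, 14)−(19, 12)]
2. B_y = 16  [B = 2·N−C = 2·(19, 14)−(19, 12)]
   so B = (19, 16)
3. M_x = 35/2  [2·M = A+B = (16, 12)+(19, 16)]
4. M_y = 14  [2·M = A+B = (16, 12)+(19, 16)]
   so M = (35/2, 14)

M = (35/2, 14)
B = (19, 16)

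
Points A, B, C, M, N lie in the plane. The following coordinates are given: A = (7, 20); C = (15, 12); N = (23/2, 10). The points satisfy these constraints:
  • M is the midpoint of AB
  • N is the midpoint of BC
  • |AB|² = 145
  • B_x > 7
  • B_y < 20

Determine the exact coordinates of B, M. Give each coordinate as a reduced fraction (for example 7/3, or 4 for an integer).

1. B_x = 8  [B = 2·N−C = 2·(23/2, 10)−(15, 12)]
2. B_y = 8  [B = 2·N−C = 2·(23/2, 10)−(15, 12)]
   so B = (8, 8)
3. M_x = 15/2  [2·M = A+B = (7, 20)+(8, 8)]
4. M_y = 14  [2·M = A+B = (7, 20)+(8, 8)]
   so M = (15/2, 14)

B = (8, 8)
M = (15/2, 14)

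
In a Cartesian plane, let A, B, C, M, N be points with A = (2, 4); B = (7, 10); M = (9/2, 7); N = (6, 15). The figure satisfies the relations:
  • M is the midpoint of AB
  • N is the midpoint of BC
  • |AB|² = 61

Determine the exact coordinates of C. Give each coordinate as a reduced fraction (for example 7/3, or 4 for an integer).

1. C_x = 5  [C = 2·N−B = 2·(6, 15)−(7, 10)]
2. C_y = 20  [C = 2·N−B = 2·(6, 15)−(7, 10)]
   so C = (5, 20)

C = (5, 20)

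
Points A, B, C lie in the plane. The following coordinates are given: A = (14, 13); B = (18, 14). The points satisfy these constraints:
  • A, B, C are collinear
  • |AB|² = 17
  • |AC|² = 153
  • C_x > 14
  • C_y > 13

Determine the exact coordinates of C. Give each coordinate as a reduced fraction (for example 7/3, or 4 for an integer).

C = (26, 16)

1. C_x = 26  [[A, B, C are collinear ⇒ -1x+4y-38=0] ∩ [|C−(14, 13)|²=153]]
2. C_y = 16  [[A, B, C are collinear ⇒ -1x+4y-38=0] ∩ [|C−(14, 13)|²=153]]
   so C = (26, 16)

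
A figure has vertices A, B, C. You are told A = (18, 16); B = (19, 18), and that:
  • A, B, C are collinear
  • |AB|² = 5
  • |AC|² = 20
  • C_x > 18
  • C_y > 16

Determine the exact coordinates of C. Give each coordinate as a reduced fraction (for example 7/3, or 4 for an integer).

C = (20, 20)

1. C_x = 20  [[A, B, C are collinear ⇒ -2x+1y+20=0] ∩ [|C−(18, 16)|²=20]]
2. C_y = 20  [[A, B, C are collinear ⇒ -2x+1y+20=0] ∩ [|C−(18, 16)|²=20]]
   so C = (20, 20)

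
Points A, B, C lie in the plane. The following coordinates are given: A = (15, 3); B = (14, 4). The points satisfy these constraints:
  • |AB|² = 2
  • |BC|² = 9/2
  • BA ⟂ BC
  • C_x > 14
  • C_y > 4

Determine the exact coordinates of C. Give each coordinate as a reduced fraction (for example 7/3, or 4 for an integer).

1. C_x = 31/2  [[BA ⟂ BC ⇒ 1x-1y-10=0] ∩ [|C−(14, 4)|²=9/2]]
2. C_y = 11/2  [[BA ⟂ BC ⇒ 1x-1y-10=0] ∩ [|C−(14, 4)|²=9/2]]
   so C = (31/2, 11/2)

C = (31/2, 11/2)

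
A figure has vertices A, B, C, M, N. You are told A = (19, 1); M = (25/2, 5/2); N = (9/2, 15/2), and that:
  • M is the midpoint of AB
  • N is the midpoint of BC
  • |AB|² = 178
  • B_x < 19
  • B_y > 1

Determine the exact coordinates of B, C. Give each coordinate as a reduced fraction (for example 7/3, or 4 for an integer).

1. B_x = 6  [B = 2·M−A = 2·(25/2, 5/2)−(19, 1)]
2. B_y = 4  [B = 2·M−A = 2·(25/2, 5/2)−(19, 1)]
   so B = (6, 4)
3. C_x = 3  [C = 2·N−B = 2·(9/2, 15/2)−(6, 4)]
4. C_y = 11  [C = 2·N−B = 2·(9/2, 15/2)−(6, 4)]
   so C = (3, 11)

B = (6, 4)
C = (3, 11)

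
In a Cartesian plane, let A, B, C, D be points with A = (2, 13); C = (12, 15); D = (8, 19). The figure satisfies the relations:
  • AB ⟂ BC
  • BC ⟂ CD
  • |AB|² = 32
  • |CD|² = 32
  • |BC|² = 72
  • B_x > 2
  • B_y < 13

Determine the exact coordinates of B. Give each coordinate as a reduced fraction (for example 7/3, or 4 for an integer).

1. B_x = 6  [[BC ⟂ CD ⇒ 4x-4y+12=0] ∩ [|B−(2, 13)|²=32]]
2. B_y = 9  [[BC ⟂ CD ⇒ 4x-4y+12=0] ∩ [|B−(2, 13)|²=32]]
   so B = (6, 9)

B = (6, 9)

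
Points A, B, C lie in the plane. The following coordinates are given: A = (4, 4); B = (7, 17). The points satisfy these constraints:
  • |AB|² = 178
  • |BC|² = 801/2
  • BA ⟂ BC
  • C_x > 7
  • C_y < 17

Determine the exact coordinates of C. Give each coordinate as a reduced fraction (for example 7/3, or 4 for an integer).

C = (53/2, 25/2)

1. C_x = 53/2  [[BA ⟂ BC ⇒ -3x-13y+242=0] ∩ [|C−(7, 17)|²=801/2]]
2. C_y = 25/2  [[BA ⟂ BC ⇒ -3x-13y+242=0] ∩ [|C−(7, 17)|²=801/2]]
   so C = (53/2, 25/2)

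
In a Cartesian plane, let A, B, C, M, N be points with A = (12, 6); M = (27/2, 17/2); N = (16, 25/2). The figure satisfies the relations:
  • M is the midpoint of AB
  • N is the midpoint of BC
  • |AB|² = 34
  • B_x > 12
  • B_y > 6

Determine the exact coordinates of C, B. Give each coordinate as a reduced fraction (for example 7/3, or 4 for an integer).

1. B_x = 15  [B = 2·M−A = 2·(27/2, 17/2)−(12, 6)]
2. B_y = 11  [B = 2·M−A = 2·(27/2, 17/2)−(12, 6)]
   so B = (15, 11)
3. C_x = 17  [C = 2·N−B = 2·(16, 25/2)−(15, 11)]
4. C_y = 14  [C = 2·N−B = 2·(16, 25/2)−(15, 11)]
   so C = (17, 14)

C = (17, 14)
B = (15, 11)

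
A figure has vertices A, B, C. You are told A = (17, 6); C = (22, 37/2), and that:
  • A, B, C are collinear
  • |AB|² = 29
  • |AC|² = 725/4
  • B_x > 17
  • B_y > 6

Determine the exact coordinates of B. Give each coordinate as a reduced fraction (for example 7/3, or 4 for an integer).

1. B_x = 19  [[A, B, C are collinear ⇒ 25/2x-5y-365/2=0] ∩ [|B−(17, 6)|²=29]]
2. B_y = 11  [[A, B, C are collinear ⇒ 25/2x-5y-365/2=0] ∩ [|B−(17, 6)|²=29]]
   so B = (19, 11)

B = (19, 11)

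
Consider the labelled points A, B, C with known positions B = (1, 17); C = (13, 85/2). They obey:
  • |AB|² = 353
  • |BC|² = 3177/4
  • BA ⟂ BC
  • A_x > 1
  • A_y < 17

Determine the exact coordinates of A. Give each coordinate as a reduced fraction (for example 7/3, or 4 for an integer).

A = (18, 9)

1. A_x = 18  [[BA ⟂ BC ⇒ 12x+51/2y-891/2=0] ∩ [|A−(1, 17)|²=353]]
2. A_y = 9  [[BA ⟂ BC ⇒ 12x+51/2y-891/2=0] ∩ [|A−(1, 17)|²=353]]
   so A = (18, 9)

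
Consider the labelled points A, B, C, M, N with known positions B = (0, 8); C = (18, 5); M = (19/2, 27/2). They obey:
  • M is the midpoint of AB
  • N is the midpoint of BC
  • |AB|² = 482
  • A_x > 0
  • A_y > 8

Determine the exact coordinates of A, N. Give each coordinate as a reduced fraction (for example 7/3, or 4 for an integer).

A = (19, 19)
N = (9, 13/2)

1. A_x = 19  [A = 2·M−B = 2·(19/2, 27/2)−(0, 8)]
2. A_y = 19  [A = 2·M−B = 2·(19/2, 27/2)−(0, 8)]
   so A = (19, 19)
3. N_x = 9  [2·N = B+C = (0, 8)+(18, 5)]
4. N_y = 13/2  [2·N = B+C = (0, 8)+(18, 5)]
   so N = (9, 13/2)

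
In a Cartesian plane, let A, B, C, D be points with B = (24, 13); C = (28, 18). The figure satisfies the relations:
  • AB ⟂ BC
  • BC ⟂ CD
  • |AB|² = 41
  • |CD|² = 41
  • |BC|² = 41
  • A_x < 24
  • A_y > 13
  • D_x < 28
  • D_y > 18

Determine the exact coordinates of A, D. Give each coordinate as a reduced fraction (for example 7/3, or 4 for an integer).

A = (19, 17)
D = (23, 22)

1. A_x = 19  [[AB ⟂ BC ⇒ -4x-5y+161=0] ∩ [|A−(24, 13)|²=41]]
2. A_y = 17  [[AB ⟂ BC ⇒ -4x-5y+161=0] ∩ [|A−(24, 13)|²=41]]
   so A = (19, 17)
3. D_x = 23  [[BC ⟂ CD ⇒ 4x+5y-202=0] ∩ [|D−(28, 18)|²=41]]
4. D_y = 22  [[BC ⟂ CD ⇒ 4x+5y-202=0] ∩ [|D−(28, 18)|²=41]]
   so D = (23, 22)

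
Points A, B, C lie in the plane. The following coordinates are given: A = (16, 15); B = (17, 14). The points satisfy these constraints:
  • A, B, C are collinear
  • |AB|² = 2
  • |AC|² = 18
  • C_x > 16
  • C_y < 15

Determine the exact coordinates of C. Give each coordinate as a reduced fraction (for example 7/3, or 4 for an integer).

C = (19, 12)

1. C_x = 19  [[A, B, C are collinear ⇒ 1x+1y-31=0] ∩ [|C−(16, 15)|²=18]]
2. C_y = 12  [[A, B, C are collinear ⇒ 1x+1y-31=0] ∩ [|C−(16, 15)|²=18]]
   so C = (19, 12)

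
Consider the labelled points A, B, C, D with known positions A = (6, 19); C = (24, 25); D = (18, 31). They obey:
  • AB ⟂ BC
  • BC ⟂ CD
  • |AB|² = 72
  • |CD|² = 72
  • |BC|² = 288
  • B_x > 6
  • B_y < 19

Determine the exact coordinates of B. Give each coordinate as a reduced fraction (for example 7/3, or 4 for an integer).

B = (12, 13)

1. B_x = 12  [[BC ⟂ CD ⇒ 6x-6y+6=0] ∩ [|B−(6, 19)|²=72]]
2. B_y = 13  [[BC ⟂ CD ⇒ 6x-6y+6=0] ∩ [|B−(6, 19)|²=72]]
   so B = (12, 13)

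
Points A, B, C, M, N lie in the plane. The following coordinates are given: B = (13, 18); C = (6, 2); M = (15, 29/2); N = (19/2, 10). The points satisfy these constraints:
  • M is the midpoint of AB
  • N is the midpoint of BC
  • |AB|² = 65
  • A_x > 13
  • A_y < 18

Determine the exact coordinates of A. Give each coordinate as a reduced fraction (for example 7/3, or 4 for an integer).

1. A_x = 17  [A = 2·M−B = 2·(15, 29/2)−(13, 18)]
2. A_y = 11  [A = 2·M−B = 2·(15, 29/2)−(13, 18)]
   so A = (17, 11)

A = (17, 11)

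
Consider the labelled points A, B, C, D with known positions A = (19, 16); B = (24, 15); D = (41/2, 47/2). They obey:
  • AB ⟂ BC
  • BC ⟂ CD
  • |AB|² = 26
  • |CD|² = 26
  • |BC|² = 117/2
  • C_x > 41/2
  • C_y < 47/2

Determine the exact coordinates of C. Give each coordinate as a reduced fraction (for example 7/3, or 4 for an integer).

C = (51/2, 45/2)

1. C_x = 51/2  [[AB ⟂ BC ⇒ 5x-1y-105=0] ∩ [|C−(41/2, 47/2)|²=26]]
2. C_y = 45/2  [[AB ⟂ BC ⇒ 5x-1y-105=0] ∩ [|C−(41/2, 47/2)|²=26]]
   so C = (51/2, 45/2)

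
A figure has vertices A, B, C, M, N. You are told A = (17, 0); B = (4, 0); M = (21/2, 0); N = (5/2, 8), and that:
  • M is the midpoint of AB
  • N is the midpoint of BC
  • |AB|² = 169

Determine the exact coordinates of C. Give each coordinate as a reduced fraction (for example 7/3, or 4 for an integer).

1. C_x = 1  [C = 2·N−B = 2·(5/2, 8)−(4, 0)]
2. C_y = 16  [C = 2·N−B = 2·(5/2, 8)−(4, 0)]
   so C = (1, 16)

C = (1, 16)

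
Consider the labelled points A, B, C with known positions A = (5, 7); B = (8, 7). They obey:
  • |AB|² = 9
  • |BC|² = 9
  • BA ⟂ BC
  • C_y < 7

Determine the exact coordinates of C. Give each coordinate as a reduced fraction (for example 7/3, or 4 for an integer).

1. C_x = 8  [[BA ⟂ BC ⇒ -3x+24=0] ∩ [|C−(8, 7)|²=9]]
2. C_y = 4  [[BA ⟂ BC ⇒ -3x+24=0] ∩ [|C−(8, 7)|²=9]]
   so C = (8, 4)

C = (8, 4)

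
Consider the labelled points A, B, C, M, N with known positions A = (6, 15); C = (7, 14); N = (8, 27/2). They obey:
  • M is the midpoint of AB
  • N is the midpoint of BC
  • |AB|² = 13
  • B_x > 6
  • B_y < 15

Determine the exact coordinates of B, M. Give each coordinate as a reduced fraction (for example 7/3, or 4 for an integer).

1. B_x = 9  [B = 2·N−C = 2·(8, 27/2)−(7, 14)]
2. B_y = 13  [B = 2·N−C = 2·(8, 27/2)−(7, 14)]
   so B = (9, 13)
3. M_x = 15/2  [2·M = A+B = (6, 15)+(9, 13)]
4. M_y = 14  [2·M = A+B = (6, 15)+(9, 13)]
   so M = (15/2, 14)

B = (9, 13)
M = (15/2, 14)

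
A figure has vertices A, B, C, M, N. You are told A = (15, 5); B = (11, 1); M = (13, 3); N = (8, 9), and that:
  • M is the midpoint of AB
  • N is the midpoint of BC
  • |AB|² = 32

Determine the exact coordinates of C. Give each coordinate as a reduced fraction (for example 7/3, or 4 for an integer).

1. C_x = 5  [C = 2·N−B = 2·(8, 9)−(11, 1)]
2. C_y = 17  [C = 2·N−B = 2·(8, 9)−(11, 1)]
   so C = (5, 17)

C = (5, 17)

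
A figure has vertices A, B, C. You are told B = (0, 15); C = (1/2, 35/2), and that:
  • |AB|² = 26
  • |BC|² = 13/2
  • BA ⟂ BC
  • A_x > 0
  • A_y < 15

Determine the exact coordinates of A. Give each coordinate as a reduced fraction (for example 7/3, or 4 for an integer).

A = (5, 14)

1. A_x = 5  [[BA ⟂ BC ⇒ 1/2x+5/2y-75/2=0] ∩ [|A−(0, 15)|²=26]]
2. A_y = 14  [[BA ⟂ BC ⇒ 1/2x+5/2y-75/2=0] ∩ [|A−(0, 15)|²=26]]
   so A = (5, 14)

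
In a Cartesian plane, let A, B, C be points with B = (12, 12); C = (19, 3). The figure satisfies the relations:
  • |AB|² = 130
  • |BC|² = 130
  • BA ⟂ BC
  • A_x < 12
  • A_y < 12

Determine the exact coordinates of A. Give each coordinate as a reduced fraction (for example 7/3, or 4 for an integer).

A = (3, 5)

1. A_x = 3  [[BA ⟂ BC ⇒ 7x-9y+24=0] ∩ [|A−(12, 12)|²=130]]
2. A_y = 5  [[BA ⟂ BC ⇒ 7x-9y+24=0] ∩ [|A−(12, 12)|²=130]]
   so A = (3, 5)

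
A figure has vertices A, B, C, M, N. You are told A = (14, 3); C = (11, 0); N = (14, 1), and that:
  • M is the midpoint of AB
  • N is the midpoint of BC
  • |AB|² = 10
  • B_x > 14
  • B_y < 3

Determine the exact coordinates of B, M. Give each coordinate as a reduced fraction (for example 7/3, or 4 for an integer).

B = (17, 2)
M = (31/2, 5/2)

1. B_x = 17  [B = 2·N−C = 2·(14, 1)−(11, 0)]
2. B_y = 2  [B = 2·N−C = 2·(14, 1)−(11, 0)]
   so B = (17, 2)
3. M_x = 31/2  [2·M = A+B = (14, 3)+(17, 2)]
4. M_y = 5/2  [2·M = A+B = (14, 3)+(17, 2)]
   so M = (31/2, 5/2)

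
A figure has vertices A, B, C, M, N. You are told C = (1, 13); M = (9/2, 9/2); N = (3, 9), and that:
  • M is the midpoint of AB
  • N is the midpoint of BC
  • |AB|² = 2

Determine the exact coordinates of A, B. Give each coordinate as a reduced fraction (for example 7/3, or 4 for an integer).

1. B_x = 5  [B = 2·N−C = 2·(3, 9)−(1, 13)]
2. B_y = 5  [B = 2·N−C = 2·(3, 9)−(1, 13)]
   so B = (5, 5)
3. A_x = 4  [A = 2·M−B = 2·(9/2, 9/2)−(5, 5)]
4. A_y = 4  [A = 2·M−B = 2·(9/2, 9/2)−(5, 5)]
   so A = (4, 4)

A = (4, 4)
B = (5, 5)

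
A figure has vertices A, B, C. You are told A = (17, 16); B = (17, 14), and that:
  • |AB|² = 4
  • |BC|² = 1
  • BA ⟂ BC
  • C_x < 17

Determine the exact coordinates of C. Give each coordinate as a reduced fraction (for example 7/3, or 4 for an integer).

C = (16, 14)

1. C_x = 16  [[BA ⟂ BC ⇒ 2y-28=0] ∩ [|C−(17, 14)|²=1]]
2. C_y = 14  [[BA ⟂ BC ⇒ 2y-28=0] ∩ [|C−(17, 14)|²=1]]
   so C = (16, 14)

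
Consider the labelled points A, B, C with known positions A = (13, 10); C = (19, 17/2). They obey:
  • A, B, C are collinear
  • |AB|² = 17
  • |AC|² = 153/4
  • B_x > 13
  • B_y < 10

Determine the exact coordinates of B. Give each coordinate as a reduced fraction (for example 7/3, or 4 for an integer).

B = (17, 9)

1. B_x = 17  [[A, B, C are collinear ⇒ -3/2x-6y+159/2=0] ∩ [|B−(13, 10)|²=17]]
2. B_y = 9  [[A, B, C are collinear ⇒ -3/2x-6y+159/2=0] ∩ [|B−(13, 10)|²=17]]
   so B = (17, 9)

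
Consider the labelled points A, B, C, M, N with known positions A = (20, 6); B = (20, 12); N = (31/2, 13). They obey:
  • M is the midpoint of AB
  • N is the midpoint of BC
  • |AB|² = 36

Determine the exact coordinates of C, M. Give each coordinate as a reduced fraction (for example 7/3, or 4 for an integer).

1. M_x = 20  [2·M = A+B = (20, 6)+(20, 12)]
2. M_y = 9  [2·M = A+B = (20, 6)+(20, 12)]
   so M = (20, 9)
3. C_x = 11  [C = 2·N−B = 2·(31/2, 13)−(20, 12)]
4. C_y = 14  [C = 2·N−B = 2·(31/2, 13)−(20, 12)]
   so C = (11, 14)

C = (11, 14)
M = (20, 9)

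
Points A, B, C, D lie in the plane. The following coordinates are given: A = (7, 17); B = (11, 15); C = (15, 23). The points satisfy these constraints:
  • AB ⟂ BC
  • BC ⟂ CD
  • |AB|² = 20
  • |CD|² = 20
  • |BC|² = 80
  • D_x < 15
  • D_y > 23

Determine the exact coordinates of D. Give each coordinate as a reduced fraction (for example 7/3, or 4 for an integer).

1. D_x = 11  [[BC ⟂ CD ⇒ 4x+8y-244=0] ∩ [|D−(15, 23)|²=20]]
2. D_y = 25  [[BC ⟂ CD ⇒ 4x+8y-244=0] ∩ [|D−(15, 23)|²=20]]
   so D = (11, 25)

D = (11, 25)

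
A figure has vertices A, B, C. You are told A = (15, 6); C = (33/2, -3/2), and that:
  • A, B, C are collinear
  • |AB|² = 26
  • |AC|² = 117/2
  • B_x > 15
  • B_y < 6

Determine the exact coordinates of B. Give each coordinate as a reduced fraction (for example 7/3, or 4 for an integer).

B = (16, 1)

1. B_x = 16  [[A, B, C are collinear ⇒ -15/2x-3/2y+243/2=0] ∩ [|B−(15, 6)|²=26]]
2. B_y = 1  [[A, B, C are collinear ⇒ -15/2x-3/2y+243/2=0] ∩ [|B−(15, 6)|²=26]]
   so B = (16, 1)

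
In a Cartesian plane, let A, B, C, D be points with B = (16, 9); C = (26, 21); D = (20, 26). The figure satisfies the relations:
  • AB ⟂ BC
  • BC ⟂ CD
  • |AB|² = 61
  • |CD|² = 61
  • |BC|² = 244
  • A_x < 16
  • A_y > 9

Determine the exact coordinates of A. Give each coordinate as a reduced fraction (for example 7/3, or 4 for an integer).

1. A_x = 10  [[AB ⟂ BC ⇒ -10x-12y+268=0] ∩ [|A−(16, 9)|²=61]]
2. A_y = 14  [[AB ⟂ BC ⇒ -10x-12y+268=0] ∩ [|A−(16, 9)|²=61]]
   so A = (10, 14)

A = (10, 14)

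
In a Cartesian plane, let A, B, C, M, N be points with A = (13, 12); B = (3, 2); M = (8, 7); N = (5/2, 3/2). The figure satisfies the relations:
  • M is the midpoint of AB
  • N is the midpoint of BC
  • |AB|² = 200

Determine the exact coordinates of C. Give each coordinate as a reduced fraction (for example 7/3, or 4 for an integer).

1. C_x = 2  [C = 2·N−B = 2·(5/2, 3/2)−(3, 2)]
2. C_y = 1  [C = 2·N−B = 2·(5/2, 3/2)−(3, 2)]
   so C = (2, 1)

C = (2, 1)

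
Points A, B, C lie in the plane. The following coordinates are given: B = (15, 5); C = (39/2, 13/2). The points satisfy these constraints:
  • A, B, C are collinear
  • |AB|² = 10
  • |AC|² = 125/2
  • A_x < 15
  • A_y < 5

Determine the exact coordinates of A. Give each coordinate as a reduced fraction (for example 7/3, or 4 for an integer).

A = (12, 4)

1. A_x = 12  [[A, B, C are collinear ⇒ -3/2x+9/2y=0] ∩ [|A−(15, 5)|²=10]]
2. A_y = 4  [[A, B, C are collinear ⇒ -3/2x+9/2y=0] ∩ [|A−(15, 5)|²=10]]
   so A = (12, 4)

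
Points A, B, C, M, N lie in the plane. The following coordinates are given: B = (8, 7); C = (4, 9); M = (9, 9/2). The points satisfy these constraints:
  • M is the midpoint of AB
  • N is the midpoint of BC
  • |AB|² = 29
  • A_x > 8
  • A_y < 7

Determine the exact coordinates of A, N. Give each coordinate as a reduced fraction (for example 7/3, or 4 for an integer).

1. A_x = 10  [A = 2·M−B = 2·(9, 9/2)−(8, 7)]
2. A_y = 2  [A = 2·M−B = 2·(9, 9/2)−(8, 7)]
   so A = (10, 2)
3. N_x = 6  [2·N = B+C = (8, 7)+(4, 9)]
4. N_y = 8  [2·N = B+C = (8, 7)+(4, 9)]
   so N = (6, 8)

A = (10, 2)
N = (6, 8)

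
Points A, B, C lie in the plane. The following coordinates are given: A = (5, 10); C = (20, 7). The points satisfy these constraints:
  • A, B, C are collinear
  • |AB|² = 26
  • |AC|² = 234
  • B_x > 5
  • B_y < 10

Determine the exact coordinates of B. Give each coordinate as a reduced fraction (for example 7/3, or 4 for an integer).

B = (10, 9)

1. B_x = 10  [[A, B, C are collinear ⇒ -3x-15y+165=0] ∩ [|B−(5, 10)|²=26]]
2. B_y = 9  [[A, B, C are collinear ⇒ -3x-15y+165=0] ∩ [|B−(5, 10)|²=26]]
   so B = (10, 9)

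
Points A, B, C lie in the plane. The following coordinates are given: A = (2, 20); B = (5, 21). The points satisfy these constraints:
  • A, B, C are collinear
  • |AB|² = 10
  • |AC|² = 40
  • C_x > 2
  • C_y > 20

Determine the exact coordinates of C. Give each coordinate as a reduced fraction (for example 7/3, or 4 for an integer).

1. C_x = 8  [[A, B, C are collinear ⇒ -1x+3y-58=0] ∩ [|C−(2, 20)|²=40]]
2. C_y = 22  [[A, B, C are collinear ⇒ -1x+3y-58=0] ∩ [|C−(2, 20)|²=40]]
   so C = (8, 22)

C = (8, 22)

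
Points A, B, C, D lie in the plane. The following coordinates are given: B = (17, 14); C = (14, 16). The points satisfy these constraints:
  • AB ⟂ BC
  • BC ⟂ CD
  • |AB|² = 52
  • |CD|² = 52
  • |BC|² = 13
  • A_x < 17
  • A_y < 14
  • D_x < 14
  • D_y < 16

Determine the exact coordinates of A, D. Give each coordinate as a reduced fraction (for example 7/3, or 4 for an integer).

1. A_x = 13  [[AB ⟂ BC ⇒ 3x-2y-23=0] ∩ [|A−(17, 14)|²=52]]
2. A_y = 8  [[AB ⟂ BC ⇒ 3x-2y-23=0] ∩ [|A−(17, 14)|²=52]]
   so A = (13, 8)
3. D_x = 10  [[BC ⟂ CD ⇒ -3x+2y+10=0] ∩ [|D−(14, 16)|²=52]]
4. D_y = 10  [[BC ⟂ CD ⇒ -3x+2y+10=0] ∩ [|D−(14, 16)|²=52]]
   so D = (10, 10)

A = (13, 8)
D = (10, 10)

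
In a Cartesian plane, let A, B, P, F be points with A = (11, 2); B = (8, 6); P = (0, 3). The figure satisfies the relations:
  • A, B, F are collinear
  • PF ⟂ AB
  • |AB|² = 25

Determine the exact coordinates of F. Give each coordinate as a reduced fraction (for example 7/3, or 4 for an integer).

1. F_x = 164/25  [[A, B, F are collinear ⇒ -4x-3y+50=0] ∩ [PF ⟂ AB ⇒ -3x+4y-12=0]]
2. F_y = 198/25  [[A, B, F are collinear ⇒ -4x-3y+50=0] ∩ [PF ⟂ AB ⇒ -3x+4y-12=0]]
   so F = (164/25, 198/25)

F = (164/25, 198/25)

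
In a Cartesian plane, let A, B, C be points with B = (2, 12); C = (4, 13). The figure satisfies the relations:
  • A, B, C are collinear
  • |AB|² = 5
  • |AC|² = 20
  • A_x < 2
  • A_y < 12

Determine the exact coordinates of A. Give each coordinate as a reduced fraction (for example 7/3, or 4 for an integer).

A = (0, 11)

1. A_x = 0  [[A, B, C are collinear ⇒ -1x+2y-22=0] ∩ [|A−(2, 12)|²=5]]
2. A_y = 11  [[A, B, C are collinear ⇒ -1x+2y-22=0] ∩ [|A−(2, 12)|²=5]]
   so A = (0, 11)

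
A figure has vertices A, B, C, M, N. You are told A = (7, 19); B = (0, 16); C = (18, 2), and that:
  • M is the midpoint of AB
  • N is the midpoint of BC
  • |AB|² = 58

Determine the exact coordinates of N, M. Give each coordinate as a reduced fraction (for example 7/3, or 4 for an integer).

N = (9, 9)
M = (7/2, 35/2)

1. M_x = 7/2  [2·M = A+B = (7, 19)+(0, 16)]
2. M_y = 35/2  [2·M = A+B = (7, 19)+(0, 16)]
   so M = (7/2, 35/2)
3. N_x = 9  [2·N = B+C = (0, 16)+(18, 2)]
4. N_y = 9  [2·N = B+C = (0, 16)+(18, 2)]
   so N = (9, 9)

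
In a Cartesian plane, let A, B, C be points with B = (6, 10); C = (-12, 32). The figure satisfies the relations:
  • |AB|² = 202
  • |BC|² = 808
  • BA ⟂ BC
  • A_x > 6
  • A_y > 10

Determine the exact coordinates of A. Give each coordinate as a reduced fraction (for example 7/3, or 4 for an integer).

A = (17, 19)

1. A_x = 17  [[BA ⟂ BC ⇒ -18x+22y-112=0] ∩ [|A−(6, 10)|²=202]]
2. A_y = 19  [[BA ⟂ BC ⇒ -18x+22y-112=0] ∩ [|A−(6, 10)|²=202]]
   so A = (17, 19)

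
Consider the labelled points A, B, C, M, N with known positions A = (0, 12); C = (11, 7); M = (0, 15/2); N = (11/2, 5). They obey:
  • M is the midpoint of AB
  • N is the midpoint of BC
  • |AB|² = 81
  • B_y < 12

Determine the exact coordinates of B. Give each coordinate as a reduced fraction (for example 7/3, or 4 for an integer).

1. B_x = 0  [B = 2·M−A = 2·(0, 15/2)−(0, 12)]
2. B_y = 3  [B = 2·M−A = 2·(0, 15/2)−(0, 12)]
   so B = (0, 3)

B = (0, 3)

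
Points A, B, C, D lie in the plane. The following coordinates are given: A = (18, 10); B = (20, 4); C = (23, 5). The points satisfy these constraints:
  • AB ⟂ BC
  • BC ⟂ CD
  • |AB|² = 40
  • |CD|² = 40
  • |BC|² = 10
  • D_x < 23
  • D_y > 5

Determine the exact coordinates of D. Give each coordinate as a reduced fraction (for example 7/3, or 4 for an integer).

1. D_x = 21  [[BC ⟂ CD ⇒ 3x+1y-74=0] ∩ [|D−(23, 5)|²=40]]
2. D_y = 11  [[BC ⟂ CD ⇒ 3x+1y-74=0] ∩ [|D−(23, 5)|²=40]]
   so D = (21, 11)

D = (21, 11)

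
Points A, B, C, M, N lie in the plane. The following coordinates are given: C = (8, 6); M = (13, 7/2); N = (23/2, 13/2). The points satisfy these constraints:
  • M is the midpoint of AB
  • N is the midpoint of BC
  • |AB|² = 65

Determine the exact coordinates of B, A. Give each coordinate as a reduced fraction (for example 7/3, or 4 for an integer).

B = (15, 7)
A = (11, 0)

1. B_x = 15  [B = 2·N−C = 2·(23/2, 13/2)−(8, 6)]
2. B_y = 7  [B = 2·N−C = 2·(23/2, 13/2)−(8, 6)]
   so B = (15, 7)
3. A_x = 11  [A = 2·M−B = 2·(13, 7/2)−(15, 7)]
4. A_y = 0  [A = 2·M−B = 2·(13, 7/2)−(15, 7)]
   so A = (11, 0)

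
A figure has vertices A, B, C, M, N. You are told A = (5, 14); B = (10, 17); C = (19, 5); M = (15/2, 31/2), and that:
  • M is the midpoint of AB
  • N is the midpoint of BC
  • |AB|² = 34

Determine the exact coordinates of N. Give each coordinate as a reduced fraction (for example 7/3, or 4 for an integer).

N = (29/2, 11)

1. N_x = 29/2  [2·N = B+C = (10, 17)+(19, 5)]
2. N_y = 11  [2·N = B+C = (10, 17)+(19, 5)]
   so N = (29/2, 11)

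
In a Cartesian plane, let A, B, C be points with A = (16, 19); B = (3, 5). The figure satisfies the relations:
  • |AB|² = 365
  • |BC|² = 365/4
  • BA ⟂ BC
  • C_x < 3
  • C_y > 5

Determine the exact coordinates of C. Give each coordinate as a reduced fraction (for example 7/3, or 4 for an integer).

1. C_x = -4  [[BA ⟂ BC ⇒ 13x+14y-109=0] ∩ [|C−(3, 5)|²=365/4]]
2. C_y = 23/2  [[BA ⟂ BC ⇒ 13x+14y-109=0] ∩ [|C−(3, 5)|²=365/4]]
   so C = (-4, 23/2)

C = (-4, 23/2)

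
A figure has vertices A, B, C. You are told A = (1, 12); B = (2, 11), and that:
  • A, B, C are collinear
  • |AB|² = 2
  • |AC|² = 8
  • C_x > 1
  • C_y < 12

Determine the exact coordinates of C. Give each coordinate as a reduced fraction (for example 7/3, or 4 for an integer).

C = (3, 10)

1. C_x = 3  [[A, B, C are collinear ⇒ 1x+1y-13=0] ∩ [|C−(1, 12)|²=8]]
2. C_y = 10  [[A, B, C are collinear ⇒ 1x+1y-13=0] ∩ [|C−(1, 12)|²=8]]
   so C = (3, 10)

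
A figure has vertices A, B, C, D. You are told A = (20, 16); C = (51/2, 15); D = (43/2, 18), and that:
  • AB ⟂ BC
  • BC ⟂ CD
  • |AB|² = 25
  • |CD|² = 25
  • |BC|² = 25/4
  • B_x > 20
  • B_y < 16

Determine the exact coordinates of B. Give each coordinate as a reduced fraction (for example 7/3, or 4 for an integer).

1. B_x = 24  [[BC ⟂ CD ⇒ 4x-3y-57=0] ∩ [|B−(20, 16)|²=25]]
2. B_y = 13  [[BC ⟂ CD ⇒ 4x-3y-57=0] ∩ [|B−(20, 16)|²=25]]
   so B = (24, 13)

B = (24, 13)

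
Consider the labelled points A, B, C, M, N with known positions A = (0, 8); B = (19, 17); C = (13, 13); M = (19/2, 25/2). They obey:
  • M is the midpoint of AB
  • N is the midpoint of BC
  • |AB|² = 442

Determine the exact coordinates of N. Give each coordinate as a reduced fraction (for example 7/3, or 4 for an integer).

N = (16, 15)

1. N_x = 16  [2·N = B+C = (19, 17)+(13, 13)]
2. N_y = 15  [2·N = B+C = (19, 17)+(13, 13)]
   so N = (16, 15)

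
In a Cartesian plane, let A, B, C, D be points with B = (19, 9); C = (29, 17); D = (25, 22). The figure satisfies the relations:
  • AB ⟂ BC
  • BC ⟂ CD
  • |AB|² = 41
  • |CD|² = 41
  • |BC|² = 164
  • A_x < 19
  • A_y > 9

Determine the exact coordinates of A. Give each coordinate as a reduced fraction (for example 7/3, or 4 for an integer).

1. A_x = 15  [[AB ⟂ BC ⇒ -10x-8y+262=0] ∩ [|A−(19, 9)|²=41]]
2. A_y = 14  [[AB ⟂ BC ⇒ -10x-8y+262=0] ∩ [|A−(19, 9)|²=41]]
   so A = (15, 14)

A = (15, 14)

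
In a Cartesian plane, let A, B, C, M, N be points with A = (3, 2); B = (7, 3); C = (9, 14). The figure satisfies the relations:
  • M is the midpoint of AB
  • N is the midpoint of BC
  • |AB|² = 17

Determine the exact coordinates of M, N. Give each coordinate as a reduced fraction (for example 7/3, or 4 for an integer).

1. M_x = 5  [2·M = A+B = (3, 2)+(7, 3)]
2. M_y = 5/2  [2·M = A+B = (3, 2)+(7, 3)]
   so M = (5, 5/2)
3. N_x = 8  [2·N = B+C = (7, 3)+(9, 14)]
4. N_y = 17/2  [2·N = B+C = (7, 3)+(9, 14)]
   so N = (8, 17/2)

M = (5, 5/2)
N = (8, 17/2)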